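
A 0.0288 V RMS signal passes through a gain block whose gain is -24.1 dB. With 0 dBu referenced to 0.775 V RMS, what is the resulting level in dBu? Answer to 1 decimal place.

Input level: 20·log₁₀(0.0288/0.775) = -28.60 dBu.
Output: -28.60 − 24.1 = -52.7 dBu.

-52.7 dBu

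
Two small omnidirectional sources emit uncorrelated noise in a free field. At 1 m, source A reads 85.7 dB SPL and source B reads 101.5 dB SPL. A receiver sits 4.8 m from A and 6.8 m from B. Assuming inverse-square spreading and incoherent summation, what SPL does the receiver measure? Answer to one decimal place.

At the listener: L_A = 85.7 − 20·log₁₀(4.8) = 72.08 dB; L_B = 101.5 − 20·log₁₀(6.8) = 84.85 dB.
Combined: 10·log₁₀(10^(72.08/10)+10^(84.85/10)) = 85.1 dB SPL.

85.1 dB SPL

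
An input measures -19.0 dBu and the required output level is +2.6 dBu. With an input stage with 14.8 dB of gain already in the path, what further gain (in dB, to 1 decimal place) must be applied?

The required make-up gain is the shortfall in the dB sum.
G = +2.6 − (-19.0) − 14.8 = 6.8 dB.

6.8 dB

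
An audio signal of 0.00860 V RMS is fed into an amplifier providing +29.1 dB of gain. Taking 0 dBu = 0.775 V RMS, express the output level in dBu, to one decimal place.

Input level: 20·log₁₀(0.00860/0.775) = -39.10 dBu.
Output: -39.10 + 29.1 = -10.0 dBu.

-10.0 dBu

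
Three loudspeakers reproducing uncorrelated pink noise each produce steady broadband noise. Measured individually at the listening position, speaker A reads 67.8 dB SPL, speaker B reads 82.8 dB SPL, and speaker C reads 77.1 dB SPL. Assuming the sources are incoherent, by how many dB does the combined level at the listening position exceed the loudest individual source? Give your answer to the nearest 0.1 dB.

Add the sources as powers (linear), then convert back to dB:
L_total = 10·log₁₀(10^(67.8/10) + 10^(82.8/10) + 10^(77.1/10)) = 83.94 dB SPL.
Excess over the loudest (82.8 dB): 83.94 − 82.8 = 1.1 dB.

1.1 dB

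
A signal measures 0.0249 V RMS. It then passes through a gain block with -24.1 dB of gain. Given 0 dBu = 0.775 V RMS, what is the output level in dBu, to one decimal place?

-54.0 dBu

Input level: 20·log₁₀(0.0249/0.775) = -29.86 dBu.
Output: -29.86 − 24.1 = -54.0 dBu.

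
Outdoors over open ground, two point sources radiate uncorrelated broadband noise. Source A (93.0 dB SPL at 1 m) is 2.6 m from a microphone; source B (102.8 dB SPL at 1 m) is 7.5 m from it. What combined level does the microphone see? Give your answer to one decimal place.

At the listener: L_A = 93.0 − 20·log₁₀(2.6) = 84.70 dB; L_B = 102.8 − 20·log₁₀(7.5) = 85.30 dB.
Combined: 10·log₁₀(10^(84.70/10)+10^(85.30/10)) = 88.0 dB SPL.

88.0 dB SPL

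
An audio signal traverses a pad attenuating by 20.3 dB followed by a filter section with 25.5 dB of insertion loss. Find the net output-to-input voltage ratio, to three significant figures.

Net gain = (−20.3) + (−25.5) = -45.8 dB.
Voltage ratio = 10^(-45.8/20) = 0.00513.

0.00513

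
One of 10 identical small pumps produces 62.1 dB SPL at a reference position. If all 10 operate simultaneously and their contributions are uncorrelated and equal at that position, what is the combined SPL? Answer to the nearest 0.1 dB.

72.1 dB SPL

10 equal incoherent sources raise the level by 10·log₁₀(10) = 10.00 dB.
L_total = 62.1 + 10.00 = 72.1 dB SPL.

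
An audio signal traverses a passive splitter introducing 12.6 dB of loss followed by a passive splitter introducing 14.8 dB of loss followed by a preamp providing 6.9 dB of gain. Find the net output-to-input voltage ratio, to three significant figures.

Net gain = (−12.6) + (−14.8) + 6.9 = -20.5 dB.
Voltage ratio = 10^(-20.5/20) = 0.0944.

0.0944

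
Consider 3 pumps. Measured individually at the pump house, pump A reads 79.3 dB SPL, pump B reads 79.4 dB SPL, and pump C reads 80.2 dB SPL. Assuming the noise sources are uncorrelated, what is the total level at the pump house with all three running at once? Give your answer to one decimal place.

Uncorrelated sources add in intensity (power), not in dB.
L_total = 10·log₁₀(10^(79.3/10) + 10^(79.4/10) + 10^(80.2/10)) = 10·log₁₀(276900000) = 84.4 dB SPL.

84.4 dB SPL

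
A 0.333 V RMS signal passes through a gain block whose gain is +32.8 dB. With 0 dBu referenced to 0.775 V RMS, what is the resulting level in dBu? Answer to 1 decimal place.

Input level: 20·log₁₀(0.333/0.775) = -7.34 dBu.
Output: -7.34 + 32.8 = +25.5 dBu.

+25.5 dBu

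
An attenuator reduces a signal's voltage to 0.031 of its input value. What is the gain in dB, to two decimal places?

-30.17 dB

Voltage is an amplitude quantity, so gain = 20·log₁₀(V_out/V_in).
20·log₁₀(0.031) = -30.17 dB.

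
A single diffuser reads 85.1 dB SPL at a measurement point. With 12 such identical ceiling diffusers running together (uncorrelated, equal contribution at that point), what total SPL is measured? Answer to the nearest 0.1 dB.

95.9 dB SPL

12 equal incoherent sources raise the level by 10·log₁₀(12) = 10.79 dB.
L_total = 85.1 + 10.79 = 95.9 dB SPL.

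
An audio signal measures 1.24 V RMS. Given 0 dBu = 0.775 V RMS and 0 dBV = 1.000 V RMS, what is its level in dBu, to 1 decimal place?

dBu = 20·log₁₀(V / 0.775 V).
20·log₁₀(1.24/0.775) = +4.1 dBu.

+4.1 dBu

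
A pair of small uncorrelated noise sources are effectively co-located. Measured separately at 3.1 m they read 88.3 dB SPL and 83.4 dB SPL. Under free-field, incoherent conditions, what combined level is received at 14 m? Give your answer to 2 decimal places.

Combined at 3.1 m: 10·log₁₀(10^(88.3/10)+10^(83.4/10)) = 89.518 dB SPL.
Then apply −20·log₁₀(14/3.1) = -13.095 dB → 76.42 dB SPL.

76.42 dB SPL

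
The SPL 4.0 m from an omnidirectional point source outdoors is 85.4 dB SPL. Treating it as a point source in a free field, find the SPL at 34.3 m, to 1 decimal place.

For a point source in a free field, ΔL = −20·log₁₀(d₂/d₁).
ΔL = −20·log₁₀(34.3/4.0) = -18.66 dB, so L₂ = 85.4 + (-18.66) = 66.7 dB SPL.

66.7 dB SPL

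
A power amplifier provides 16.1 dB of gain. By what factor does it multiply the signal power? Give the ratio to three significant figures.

40.7

Power ratio = 10^(dB/10).
10^(16.1/10) = 10^(1.610) = 40.7.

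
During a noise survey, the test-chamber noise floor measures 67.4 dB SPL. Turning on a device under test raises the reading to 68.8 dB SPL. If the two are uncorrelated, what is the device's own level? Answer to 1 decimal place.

Background correction is a power subtraction:
L_src = 10·log₁₀(10^(68.8/10) − 10^(67.4/10)) = 10·log₁₀(2090000) = 63.2 dB SPL.

63.2 dB SPL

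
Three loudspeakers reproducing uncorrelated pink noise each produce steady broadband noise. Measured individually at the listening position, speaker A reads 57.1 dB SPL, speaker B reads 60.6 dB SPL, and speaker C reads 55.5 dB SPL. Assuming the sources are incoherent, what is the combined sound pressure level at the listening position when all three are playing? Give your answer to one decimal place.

63.0 dB SPL

Uncorrelated sources add in intensity (power), not in dB.
L_total = 10·log₁₀(10^(57.1/10) + 10^(60.6/10) + 10^(55.5/10)) = 10·log₁₀(2016000) = 63.0 dB SPL.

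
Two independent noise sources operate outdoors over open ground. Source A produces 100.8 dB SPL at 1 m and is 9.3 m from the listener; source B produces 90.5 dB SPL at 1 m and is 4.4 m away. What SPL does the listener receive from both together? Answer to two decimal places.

82.94 dB SPL

At the listener: L_A = 100.8 − 20·log₁₀(9.3) = 81.430 dB; L_B = 90.5 − 20·log₁₀(4.4) = 77.631 dB.
Combined: 10·log₁₀(10^(81.430/10)+10^(77.631/10)) = 82.94 dB SPL.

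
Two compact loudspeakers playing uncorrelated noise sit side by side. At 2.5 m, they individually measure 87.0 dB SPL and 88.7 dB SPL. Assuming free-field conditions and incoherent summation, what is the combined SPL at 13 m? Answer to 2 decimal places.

76.62 dB SPL

Combined at 2.5 m: 10·log₁₀(10^(87.0/10)+10^(88.7/10)) = 90.943 dB SPL.
Then apply −20·log₁₀(13/2.5) = -14.320 dB → 76.62 dB SPL.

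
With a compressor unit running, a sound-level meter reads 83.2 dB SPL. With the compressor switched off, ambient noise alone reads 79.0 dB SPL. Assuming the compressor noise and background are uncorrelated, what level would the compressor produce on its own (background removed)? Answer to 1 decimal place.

Background correction is a power subtraction:
L_src = 10·log₁₀(10^(83.2/10) − 10^(79.0/10)) = 10·log₁₀(129500000) = 81.1 dB SPL.

81.1 dB SPL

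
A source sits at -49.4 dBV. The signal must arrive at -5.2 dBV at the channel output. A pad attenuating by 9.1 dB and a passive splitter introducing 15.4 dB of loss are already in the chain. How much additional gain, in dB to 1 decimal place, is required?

The required make-up gain is the shortfall in the dB sum.
G = -5.2 − (-49.4) + 9.1 + 15.4 = 68.7 dB.

68.7 dB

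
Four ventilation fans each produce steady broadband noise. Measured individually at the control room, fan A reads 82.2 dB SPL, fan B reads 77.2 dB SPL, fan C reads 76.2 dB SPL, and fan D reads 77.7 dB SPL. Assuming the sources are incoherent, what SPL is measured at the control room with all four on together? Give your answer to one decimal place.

Add the sources as powers (linear), then convert back to dB:
L_total = 10·log₁₀(10^(82.2/10) + 10^(77.2/10) + 10^(76.2/10) + 10^(77.7/10)) = 10·log₁₀(319000000) = 85.0 dB SPL.

85.0 dB SPL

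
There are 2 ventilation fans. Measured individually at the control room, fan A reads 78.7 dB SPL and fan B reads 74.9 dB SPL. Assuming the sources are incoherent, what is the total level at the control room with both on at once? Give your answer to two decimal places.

80.21 dB SPL

Incoherent sources sum as intensities:
L_total = 10·log₁₀(10^(78.7/10) + 10^(74.9/10)) = 10·log₁₀(105000000) = 80.21 dB SPL.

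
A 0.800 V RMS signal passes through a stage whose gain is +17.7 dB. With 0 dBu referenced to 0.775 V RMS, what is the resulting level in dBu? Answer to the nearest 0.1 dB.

Input level: 20·log₁₀(0.800/0.775) = 0.28 dBu.
Output: 0.28 + 17.7 = +18.0 dBu.

+18.0 dBu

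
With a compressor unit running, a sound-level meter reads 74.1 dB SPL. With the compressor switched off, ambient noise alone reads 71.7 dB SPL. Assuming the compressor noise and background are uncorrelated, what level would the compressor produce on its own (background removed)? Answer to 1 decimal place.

Background correction is a power subtraction:
L_src = 10·log₁₀(10^(74.1/10) − 10^(71.7/10)) = 10·log₁₀(10910000) = 70.4 dB SPL.

70.4 dB SPL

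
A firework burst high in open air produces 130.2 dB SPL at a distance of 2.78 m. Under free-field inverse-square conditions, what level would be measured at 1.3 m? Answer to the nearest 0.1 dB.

136.8 dB SPL

Free-field point source: level drops by 20·log₁₀ of the distance ratio.
ΔL = −20·log₁₀(1.3/2.78) = 6.60 dB, so L₂ = 130.2 + (6.60) = 136.8 dB SPL.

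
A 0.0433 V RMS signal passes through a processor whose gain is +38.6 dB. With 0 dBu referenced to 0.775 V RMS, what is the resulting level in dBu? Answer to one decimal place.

+13.5 dBu

Input level: 20·log₁₀(0.0433/0.775) = -25.06 dBu.
Output: -25.06 + 38.6 = +13.5 dBu.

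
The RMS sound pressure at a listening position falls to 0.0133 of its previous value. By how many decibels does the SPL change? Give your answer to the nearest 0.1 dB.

-37.5 dB

SPL change from a pressure ratio uses the 20·log₁₀ form:
20·log₁₀(0.0133) = -37.5 dB.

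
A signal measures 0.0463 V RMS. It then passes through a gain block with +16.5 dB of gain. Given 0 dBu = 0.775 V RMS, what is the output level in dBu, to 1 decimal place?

Input level: 20·log₁₀(0.0463/0.775) = -24.47 dBu.
Output: -24.47 + 16.5 = -8.0 dBu.

-8.0 dBu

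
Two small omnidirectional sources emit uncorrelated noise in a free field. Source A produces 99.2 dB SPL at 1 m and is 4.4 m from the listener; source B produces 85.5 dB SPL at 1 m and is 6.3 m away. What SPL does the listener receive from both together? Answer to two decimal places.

86.42 dB SPL

At the listener: L_A = 99.2 − 20·log₁₀(4.4) = 86.331 dB; L_B = 85.5 − 20·log₁₀(6.3) = 69.513 dB.
Combined: 10·log₁₀(10^(86.331/10)+10^(69.513/10)) = 86.42 dB SPL.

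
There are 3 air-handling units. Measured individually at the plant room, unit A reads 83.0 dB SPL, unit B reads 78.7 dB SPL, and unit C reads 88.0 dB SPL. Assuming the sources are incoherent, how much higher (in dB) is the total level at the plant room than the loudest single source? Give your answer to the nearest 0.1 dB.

1.6 dB

Add the sources as powers (linear), then convert back to dB:
L_total = 10·log₁₀(10^(83.0/10) + 10^(78.7/10) + 10^(88.0/10)) = 89.56 dB SPL.
Excess over the loudest (88.0 dB): 89.56 − 88.0 = 1.6 dB.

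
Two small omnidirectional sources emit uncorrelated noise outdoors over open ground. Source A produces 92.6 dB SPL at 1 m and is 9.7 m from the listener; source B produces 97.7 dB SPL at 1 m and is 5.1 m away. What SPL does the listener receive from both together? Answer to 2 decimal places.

83.90 dB SPL

At the listener: L_A = 92.6 − 20·log₁₀(9.7) = 72.865 dB; L_B = 97.7 − 20·log₁₀(5.1) = 83.549 dB.
Combined: 10·log₁₀(10^(72.865/10)+10^(83.549/10)) = 83.90 dB SPL.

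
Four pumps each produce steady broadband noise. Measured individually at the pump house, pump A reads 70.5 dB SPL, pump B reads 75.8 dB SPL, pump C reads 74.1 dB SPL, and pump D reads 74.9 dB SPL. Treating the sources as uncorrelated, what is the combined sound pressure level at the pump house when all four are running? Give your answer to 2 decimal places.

Uncorrelated sources add in intensity (power), not in dB.
L_total = 10·log₁₀(10^(70.5/10) + 10^(75.8/10) + 10^(74.1/10) + 10^(74.9/10)) = 10·log₁₀(105800000) = 80.25 dB SPL.

80.25 dB SPL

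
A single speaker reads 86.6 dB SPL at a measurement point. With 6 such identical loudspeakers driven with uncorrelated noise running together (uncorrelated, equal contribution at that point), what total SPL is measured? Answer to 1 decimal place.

6 equal incoherent sources raise the level by 10·log₁₀(6) = 7.78 dB.
L_total = 86.6 + 7.78 = 94.4 dB SPL.

94.4 dB SPL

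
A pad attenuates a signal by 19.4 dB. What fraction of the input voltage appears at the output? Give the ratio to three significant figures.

0.107

Voltage ratio = 10^(dB/20).
10^(-19.4/20) = 10^(-0.9700) = 0.107.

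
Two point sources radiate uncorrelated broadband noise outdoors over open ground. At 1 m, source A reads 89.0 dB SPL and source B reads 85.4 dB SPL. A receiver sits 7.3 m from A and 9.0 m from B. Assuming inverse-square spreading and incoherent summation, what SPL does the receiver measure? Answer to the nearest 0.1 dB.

72.8 dB SPL

At the listener: L_A = 89.0 − 20·log₁₀(7.3) = 71.73 dB; L_B = 85.4 − 20·log₁₀(9.0) = 66.32 dB.
Combined: 10·log₁₀(10^(71.73/10)+10^(66.32/10)) = 72.8 dB SPL.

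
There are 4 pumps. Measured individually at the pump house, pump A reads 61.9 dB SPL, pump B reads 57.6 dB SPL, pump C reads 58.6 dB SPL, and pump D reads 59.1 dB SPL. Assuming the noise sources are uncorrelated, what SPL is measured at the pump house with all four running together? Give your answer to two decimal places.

65.64 dB SPL

Add the sources as powers (linear), then convert back to dB:
L_total = 10·log₁₀(10^(61.9/10) + 10^(57.6/10) + 10^(58.6/10) + 10^(59.1/10)) = 10·log₁₀(3662000) = 65.64 dB SPL.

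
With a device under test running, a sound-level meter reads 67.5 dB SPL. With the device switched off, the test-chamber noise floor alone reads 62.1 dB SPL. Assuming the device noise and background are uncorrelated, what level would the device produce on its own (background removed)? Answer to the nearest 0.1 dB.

Remove the background by subtracting linear intensities:
L_src = 10·log₁₀(10^(67.5/10) − 10^(62.1/10)) = 10·log₁₀(4002000) = 66.0 dB SPL.

66.0 dB SPL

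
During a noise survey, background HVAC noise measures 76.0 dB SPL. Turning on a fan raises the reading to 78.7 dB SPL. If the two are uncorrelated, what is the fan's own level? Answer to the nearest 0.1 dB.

75.4 dB SPL

Remove the background by subtracting linear intensities:
L_src = 10·log₁₀(10^(78.7/10) − 10^(76.0/10)) = 10·log₁₀(34320000) = 75.4 dB SPL.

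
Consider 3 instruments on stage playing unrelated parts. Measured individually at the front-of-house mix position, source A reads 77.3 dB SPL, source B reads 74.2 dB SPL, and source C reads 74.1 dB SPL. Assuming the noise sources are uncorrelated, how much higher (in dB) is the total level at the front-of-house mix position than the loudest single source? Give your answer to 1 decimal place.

2.9 dB

Add the sources as powers (linear), then convert back to dB:
L_total = 10·log₁₀(10^(77.3/10) + 10^(74.2/10) + 10^(74.1/10)) = 80.24 dB SPL.
Excess over the loudest (77.3 dB): 80.24 − 77.3 = 2.9 dB.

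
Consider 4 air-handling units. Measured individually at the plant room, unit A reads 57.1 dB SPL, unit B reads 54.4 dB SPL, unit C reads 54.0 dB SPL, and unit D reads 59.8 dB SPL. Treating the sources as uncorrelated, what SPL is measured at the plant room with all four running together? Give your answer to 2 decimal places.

63.00 dB SPL

Add the sources as powers (linear), then convert back to dB:
L_total = 10·log₁₀(10^(57.1/10) + 10^(54.4/10) + 10^(54.0/10) + 10^(59.8/10)) = 10·log₁₀(1994000) = 63.00 dB SPL.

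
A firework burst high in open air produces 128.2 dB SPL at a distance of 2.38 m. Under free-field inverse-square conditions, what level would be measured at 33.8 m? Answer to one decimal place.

105.2 dB SPL

Inverse-square spreading gives ΔL = −20·log₁₀(d₂/d₁).
ΔL = −20·log₁₀(33.8/2.38) = -23.05 dB, so L₂ = 128.2 + (-23.05) = 105.2 dB SPL.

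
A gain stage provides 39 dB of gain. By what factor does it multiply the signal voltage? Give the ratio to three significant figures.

89.1

Voltage ratio = 10^(dB/20).
10^(39/20) = 10^(1.950) = 89.1.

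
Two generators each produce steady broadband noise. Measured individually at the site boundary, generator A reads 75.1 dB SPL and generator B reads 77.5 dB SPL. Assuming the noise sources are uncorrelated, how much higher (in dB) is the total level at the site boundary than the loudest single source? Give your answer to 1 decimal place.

2.0 dB

Add the sources as powers (linear), then convert back to dB:
L_total = 10·log₁₀(10^(75.1/10) + 10^(77.5/10)) = 79.47 dB SPL.
Excess over the loudest (77.5 dB): 79.47 − 77.5 = 2.0 dB.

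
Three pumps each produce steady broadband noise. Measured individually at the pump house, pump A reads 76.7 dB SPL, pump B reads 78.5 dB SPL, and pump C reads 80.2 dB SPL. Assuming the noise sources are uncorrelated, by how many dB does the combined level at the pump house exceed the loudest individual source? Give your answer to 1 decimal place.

Add the sources as powers (linear), then convert back to dB:
L_total = 10·log₁₀(10^(76.7/10) + 10^(78.5/10) + 10^(80.2/10)) = 83.47 dB SPL.
Excess over the loudest (80.2 dB): 83.47 − 80.2 = 3.3 dB.

3.3 dB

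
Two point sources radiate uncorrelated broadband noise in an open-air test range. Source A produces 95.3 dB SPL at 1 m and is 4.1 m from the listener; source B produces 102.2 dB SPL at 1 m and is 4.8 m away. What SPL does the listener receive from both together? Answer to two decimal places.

At the listener: L_A = 95.3 − 20·log₁₀(4.1) = 83.044 dB; L_B = 102.2 − 20·log₁₀(4.8) = 88.575 dB.
Combined: 10·log₁₀(10^(83.044/10)+10^(88.575/10)) = 89.65 dB SPL.

89.65 dB SPL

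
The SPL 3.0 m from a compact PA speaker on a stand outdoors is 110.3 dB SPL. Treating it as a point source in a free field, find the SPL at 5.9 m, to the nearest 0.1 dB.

104.4 dB SPL

Free-field point source: level drops by 20·log₁₀ of the distance ratio.
ΔL = −20·log₁₀(5.9/3.0) = -5.87 dB, so L₂ = 110.3 + (-5.87) = 104.4 dB SPL.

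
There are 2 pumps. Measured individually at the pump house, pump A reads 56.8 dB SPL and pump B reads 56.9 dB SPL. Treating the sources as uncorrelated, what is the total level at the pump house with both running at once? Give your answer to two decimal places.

Add the sources as powers (linear), then convert back to dB:
L_total = 10·log₁₀(10^(56.8/10) + 10^(56.9/10)) = 10·log₁₀(968400) = 59.86 dB SPL.

59.86 dB SPL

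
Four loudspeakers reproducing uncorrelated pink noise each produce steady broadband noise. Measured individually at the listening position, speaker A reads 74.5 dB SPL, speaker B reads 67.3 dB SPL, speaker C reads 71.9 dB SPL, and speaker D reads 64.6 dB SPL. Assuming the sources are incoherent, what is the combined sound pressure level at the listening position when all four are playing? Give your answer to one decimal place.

77.2 dB SPL

Uncorrelated sources add in intensity (power), not in dB.
L_total = 10·log₁₀(10^(74.5/10) + 10^(67.3/10) + 10^(71.9/10) + 10^(64.6/10)) = 10·log₁₀(51930000) = 77.2 dB SPL.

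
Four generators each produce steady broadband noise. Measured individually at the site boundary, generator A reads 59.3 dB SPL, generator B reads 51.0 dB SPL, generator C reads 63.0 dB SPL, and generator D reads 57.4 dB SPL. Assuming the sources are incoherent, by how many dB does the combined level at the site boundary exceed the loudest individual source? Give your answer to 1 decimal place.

2.5 dB

Add the sources as powers (linear), then convert back to dB:
L_total = 10·log₁₀(10^(59.3/10) + 10^(51.0/10) + 10^(63.0/10) + 10^(57.4/10)) = 65.47 dB SPL.
Excess over the loudest (63.0 dB): 65.47 − 63.0 = 2.5 dB.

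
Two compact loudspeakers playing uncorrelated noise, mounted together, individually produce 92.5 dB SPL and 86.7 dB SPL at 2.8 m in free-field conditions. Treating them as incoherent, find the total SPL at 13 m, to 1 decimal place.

80.2 dB SPL

Combined at 2.8 m: 10·log₁₀(10^(92.5/10)+10^(86.7/10)) = 93.51 dB SPL.
Then apply −20·log₁₀(13/2.8) = -13.34 dB → 80.2 dB SPL.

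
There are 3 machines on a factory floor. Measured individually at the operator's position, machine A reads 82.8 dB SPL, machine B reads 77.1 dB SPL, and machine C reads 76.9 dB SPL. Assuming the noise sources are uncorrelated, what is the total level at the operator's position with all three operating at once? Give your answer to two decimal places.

Incoherent sources sum as intensities:
L_total = 10·log₁₀(10^(82.8/10) + 10^(77.1/10) + 10^(76.9/10)) = 10·log₁₀(290800000) = 84.64 dB SPL.

84.64 dB SPL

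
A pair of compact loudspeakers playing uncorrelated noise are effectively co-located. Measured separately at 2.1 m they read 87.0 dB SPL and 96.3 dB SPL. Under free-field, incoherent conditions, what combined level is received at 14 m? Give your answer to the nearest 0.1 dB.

Combined at 2.1 m: 10·log₁₀(10^(87.0/10)+10^(96.3/10)) = 96.78 dB SPL.
Then apply −20·log₁₀(14/2.1) = -16.48 dB → 80.3 dB SPL.

80.3 dB SPL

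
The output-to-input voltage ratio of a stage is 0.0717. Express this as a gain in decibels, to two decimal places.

-22.89 dB

Voltage is an amplitude quantity, so gain = 20·log₁₀(V_out/V_in).
20·log₁₀(0.0717) = -22.89 dB.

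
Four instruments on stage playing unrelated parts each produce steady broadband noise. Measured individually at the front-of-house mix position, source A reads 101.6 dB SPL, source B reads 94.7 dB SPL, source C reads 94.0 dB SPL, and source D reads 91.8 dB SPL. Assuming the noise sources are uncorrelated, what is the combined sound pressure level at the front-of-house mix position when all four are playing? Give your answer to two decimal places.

103.31 dB SPL

Incoherent sources sum as intensities:
L_total = 10·log₁₀(10^(101.6/10) + 10^(94.7/10) + 10^(94.0/10) + 10^(91.8/10)) = 10·log₁₀(21431000000) = 103.31 dB SPL.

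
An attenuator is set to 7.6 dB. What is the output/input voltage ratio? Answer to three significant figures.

Voltage ratio = 10^(dB/20).
10^(-7.6/20) = 10^(-0.3800) = 0.417.

0.417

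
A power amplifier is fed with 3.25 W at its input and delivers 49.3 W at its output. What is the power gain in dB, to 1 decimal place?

For a power ratio, dB = 10·log₁₀(P₂/P₁).
10·log₁₀(49.3/3.25) = 10·log₁₀(15.17) = 11.8 dB.

11.8 dB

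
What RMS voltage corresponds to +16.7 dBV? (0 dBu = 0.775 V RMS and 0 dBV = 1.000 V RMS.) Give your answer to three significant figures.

V = 1.000 V × 10^(+16.7/20).
= 1.000 × 6.839 = 6.84 V.

6.84 V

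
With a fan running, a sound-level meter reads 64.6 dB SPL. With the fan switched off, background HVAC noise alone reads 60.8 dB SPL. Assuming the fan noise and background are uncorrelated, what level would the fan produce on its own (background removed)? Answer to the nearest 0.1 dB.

Background correction is a power subtraction:
L_src = 10·log₁₀(10^(64.6/10) − 10^(60.8/10)) = 10·log₁₀(1682000) = 62.3 dB SPL.

62.3 dB SPL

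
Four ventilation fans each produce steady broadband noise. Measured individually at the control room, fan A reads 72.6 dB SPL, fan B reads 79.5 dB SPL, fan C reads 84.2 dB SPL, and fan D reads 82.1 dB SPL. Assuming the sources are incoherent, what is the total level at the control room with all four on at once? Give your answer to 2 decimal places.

Incoherent sources sum as intensities:
L_total = 10·log₁₀(10^(72.6/10) + 10^(79.5/10) + 10^(84.2/10) + 10^(82.1/10)) = 10·log₁₀(532500000) = 87.26 dB SPL.

87.26 dB SPL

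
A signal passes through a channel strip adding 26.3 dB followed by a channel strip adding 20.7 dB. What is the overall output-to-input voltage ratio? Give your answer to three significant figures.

Net gain = 26.3 + 20.7 = 47.0 dB.
Voltage ratio = 10^(47.0/20) = 224.

224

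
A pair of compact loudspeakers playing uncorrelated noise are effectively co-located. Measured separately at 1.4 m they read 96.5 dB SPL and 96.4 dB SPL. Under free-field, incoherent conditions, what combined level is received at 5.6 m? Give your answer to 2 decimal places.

Combined at 1.4 m: 10·log₁₀(10^(96.5/10)+10^(96.4/10)) = 99.461 dB SPL.
Then apply −20·log₁₀(5.6/1.4) = -12.041 dB → 87.42 dB SPL.

87.42 dB SPL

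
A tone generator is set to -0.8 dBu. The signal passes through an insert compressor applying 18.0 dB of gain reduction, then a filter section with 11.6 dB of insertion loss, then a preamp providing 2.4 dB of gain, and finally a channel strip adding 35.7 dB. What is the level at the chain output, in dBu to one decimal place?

Gain stages sum in dB:
-0.8 − 18.0 − 11.6 + 2.4 + 35.7 = +7.7 dBu.

+7.7 dBu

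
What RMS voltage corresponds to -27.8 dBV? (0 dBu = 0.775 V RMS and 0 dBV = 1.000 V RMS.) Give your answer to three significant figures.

0.0407 V

V = 1.000 V × 10^(-27.8/20).
= 1.000 × 0.04074 = 0.0407 V.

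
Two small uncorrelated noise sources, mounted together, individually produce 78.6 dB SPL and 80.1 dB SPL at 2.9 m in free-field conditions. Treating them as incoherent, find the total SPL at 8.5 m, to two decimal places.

73.08 dB SPL

Combined at 2.9 m: 10·log₁₀(10^(78.6/10)+10^(80.1/10)) = 82.425 dB SPL.
Then apply −20·log₁₀(8.5/2.9) = -9.340 dB → 73.08 dB SPL.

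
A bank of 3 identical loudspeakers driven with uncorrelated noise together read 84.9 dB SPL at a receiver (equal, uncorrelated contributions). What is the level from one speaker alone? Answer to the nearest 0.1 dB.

80.1 dB SPL

3 equal incoherent sources add 10·log₁₀(3) = 4.77 dB over one source.
L_one = 84.9 − 4.77 = 80.1 dB SPL.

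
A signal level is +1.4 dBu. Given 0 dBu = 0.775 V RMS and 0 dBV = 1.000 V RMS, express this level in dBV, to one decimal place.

-0.8 dBV

The offset between the scales is 20·log₁₀(0.775/1.000) = −2.214 dB.
So dBV = +1.4 − 2.214 = -0.8 dBV.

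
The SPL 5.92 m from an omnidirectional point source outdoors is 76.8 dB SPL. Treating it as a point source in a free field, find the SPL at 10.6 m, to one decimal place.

71.7 dB SPL

Inverse-square spreading gives ΔL = −20·log₁₀(d₂/d₁).
ΔL = −20·log₁₀(10.6/5.92) = -5.06 dB, so L₂ = 76.8 + (-5.06) = 71.7 dB SPL.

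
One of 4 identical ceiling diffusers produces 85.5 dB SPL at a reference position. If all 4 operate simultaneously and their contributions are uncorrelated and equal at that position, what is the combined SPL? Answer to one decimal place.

4 equal incoherent sources raise the level by 10·log₁₀(4) = 6.02 dB.
L_total = 85.5 + 6.02 = 91.5 dB SPL.

91.5 dB SPL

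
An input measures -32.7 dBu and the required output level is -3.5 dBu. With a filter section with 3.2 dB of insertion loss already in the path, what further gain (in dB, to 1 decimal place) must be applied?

32.4 dB

The required make-up gain is the shortfall in the dB sum.
G = -3.5 − (-32.7) + 3.2 = 32.4 dB.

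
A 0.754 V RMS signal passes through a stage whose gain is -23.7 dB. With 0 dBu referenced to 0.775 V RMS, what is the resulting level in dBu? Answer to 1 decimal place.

-23.9 dBu

Input level: 20·log₁₀(0.754/0.775) = -0.24 dBu.
Output: -0.24 − 23.7 = -23.9 dBu.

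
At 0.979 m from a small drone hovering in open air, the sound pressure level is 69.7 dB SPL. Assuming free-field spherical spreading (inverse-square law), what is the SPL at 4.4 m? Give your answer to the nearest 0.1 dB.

56.6 dB SPL

Free-field point source: level drops by 20·log₁₀ of the distance ratio.
ΔL = −20·log₁₀(4.4/0.979) = -13.05 dB, so L₂ = 69.7 + (-13.05) = 56.6 dB SPL.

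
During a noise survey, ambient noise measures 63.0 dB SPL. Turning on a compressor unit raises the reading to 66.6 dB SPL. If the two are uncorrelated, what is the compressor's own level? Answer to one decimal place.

Subtract intensities: L_src = 10·log₁₀(10^(L_total/10) − 10^(L_bg/10)).
L_src = 10·log₁₀(10^(66.6/10) − 10^(63.0/10)) = 10·log₁₀(2576000) = 64.1 dB SPL.

64.1 dB SPL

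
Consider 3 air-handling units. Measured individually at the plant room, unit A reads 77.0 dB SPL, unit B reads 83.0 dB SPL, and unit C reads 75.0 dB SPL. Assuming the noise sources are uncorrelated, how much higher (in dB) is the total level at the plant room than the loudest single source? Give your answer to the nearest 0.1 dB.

Incoherent sources sum as intensities:
L_total = 10·log₁₀(10^(77.0/10) + 10^(83.0/10) + 10^(75.0/10)) = 84.49 dB SPL.
Excess over the loudest (83.0 dB): 84.49 − 83.0 = 1.5 dB.

1.5 dB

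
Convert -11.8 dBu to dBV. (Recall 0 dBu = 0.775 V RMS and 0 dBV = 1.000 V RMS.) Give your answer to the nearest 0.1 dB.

-14.0 dBV

The offset between the scales is 20·log₁₀(0.775/1.000) = −2.214 dB.
So dBV = -11.8 − 2.214 = -14.0 dBV.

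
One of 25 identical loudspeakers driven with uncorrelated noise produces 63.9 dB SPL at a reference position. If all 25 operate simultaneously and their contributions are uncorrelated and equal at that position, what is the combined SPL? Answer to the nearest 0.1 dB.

25 equal incoherent sources raise the level by 10·log₁₀(25) = 13.98 dB.
L_total = 63.9 + 13.98 = 77.9 dB SPL.

77.9 dB SPL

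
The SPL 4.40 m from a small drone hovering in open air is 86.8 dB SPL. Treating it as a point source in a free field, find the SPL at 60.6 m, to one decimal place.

Free-field point source: level drops by 20·log₁₀ of the distance ratio.
ΔL = −20·log₁₀(60.6/4.40) = -22.78 dB, so L₂ = 86.8 + (-22.78) = 64.0 dB SPL.

64.0 dB SPL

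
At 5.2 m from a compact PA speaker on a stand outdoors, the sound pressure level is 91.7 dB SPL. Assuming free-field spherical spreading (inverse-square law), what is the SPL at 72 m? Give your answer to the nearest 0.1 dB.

Free-field point source: level drops by 20·log₁₀ of the distance ratio.
ΔL = −20·log₁₀(72/5.2) = -22.83 dB, so L₂ = 91.7 + (-22.83) = 68.9 dB SPL.

68.9 dB SPL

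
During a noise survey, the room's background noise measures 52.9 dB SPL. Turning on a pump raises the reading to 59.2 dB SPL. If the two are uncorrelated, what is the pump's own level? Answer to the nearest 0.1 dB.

Background correction is a power subtraction:
L_src = 10·log₁₀(10^(59.2/10) − 10^(52.9/10)) = 10·log₁₀(636800) = 58.0 dB SPL.

58.0 dB SPL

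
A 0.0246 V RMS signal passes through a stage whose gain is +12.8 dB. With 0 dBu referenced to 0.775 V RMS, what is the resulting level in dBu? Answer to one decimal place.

-17.2 dBu

Input level: 20·log₁₀(0.0246/0.775) = -29.97 dBu.
Output: -29.97 + 12.8 = -17.2 dBu.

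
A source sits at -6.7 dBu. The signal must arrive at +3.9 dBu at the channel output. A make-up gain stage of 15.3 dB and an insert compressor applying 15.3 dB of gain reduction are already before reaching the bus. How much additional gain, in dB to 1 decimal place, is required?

The required make-up gain is the shortfall in the dB sum.
G = +3.9 − (-6.7) − 15.3 + 15.3 = 10.6 dB.

10.6 dB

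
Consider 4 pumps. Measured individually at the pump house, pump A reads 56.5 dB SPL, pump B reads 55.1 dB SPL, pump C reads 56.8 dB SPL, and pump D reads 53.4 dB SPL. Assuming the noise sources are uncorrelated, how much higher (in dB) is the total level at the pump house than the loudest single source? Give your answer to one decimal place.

Uncorrelated sources add in intensity (power), not in dB.
L_total = 10·log₁₀(10^(56.5/10) + 10^(55.1/10) + 10^(56.8/10) + 10^(53.4/10)) = 61.67 dB SPL.
Excess over the loudest (56.8 dB): 61.67 − 56.8 = 4.9 dB.

4.9 dB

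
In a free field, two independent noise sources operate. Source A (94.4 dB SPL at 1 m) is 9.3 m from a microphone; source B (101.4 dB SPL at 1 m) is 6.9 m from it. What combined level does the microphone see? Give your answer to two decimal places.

85.08 dB SPL

At the listener: L_A = 94.4 − 20·log₁₀(9.3) = 75.030 dB; L_B = 101.4 − 20·log₁₀(6.9) = 84.623 dB.
Combined: 10·log₁₀(10^(75.030/10)+10^(84.623/10)) = 85.08 dB SPL.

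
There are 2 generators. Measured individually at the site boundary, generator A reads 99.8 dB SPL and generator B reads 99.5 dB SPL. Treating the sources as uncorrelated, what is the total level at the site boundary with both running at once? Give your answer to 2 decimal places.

102.66 dB SPL

Add the sources as powers (linear), then convert back to dB:
L_total = 10·log₁₀(10^(99.8/10) + 10^(99.5/10)) = 10·log₁₀(18462000000) = 102.66 dB SPL.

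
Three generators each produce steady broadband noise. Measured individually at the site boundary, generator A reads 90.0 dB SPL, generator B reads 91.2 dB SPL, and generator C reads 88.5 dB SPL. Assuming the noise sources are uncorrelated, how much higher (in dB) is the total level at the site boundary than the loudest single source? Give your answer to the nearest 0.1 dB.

Add the sources as powers (linear), then convert back to dB:
L_total = 10·log₁₀(10^(90.0/10) + 10^(91.2/10) + 10^(88.5/10)) = 94.81 dB SPL.
Excess over the loudest (91.2 dB): 94.81 − 91.2 = 3.6 dB.

3.6 dB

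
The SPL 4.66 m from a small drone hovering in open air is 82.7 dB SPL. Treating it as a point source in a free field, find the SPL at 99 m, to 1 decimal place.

56.2 dB SPL

Free-field point source: level drops by 20·log₁₀ of the distance ratio.
ΔL = −20·log₁₀(99/4.66) = -26.54 dB, so L₂ = 82.7 + (-26.54) = 56.2 dB SPL.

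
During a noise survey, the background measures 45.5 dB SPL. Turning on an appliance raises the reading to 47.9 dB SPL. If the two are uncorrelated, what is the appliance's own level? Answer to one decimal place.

Background correction is a power subtraction:
L_src = 10·log₁₀(10^(47.9/10) − 10^(45.5/10)) = 10·log₁₀(26180) = 44.2 dB SPL.

44.2 dB SPL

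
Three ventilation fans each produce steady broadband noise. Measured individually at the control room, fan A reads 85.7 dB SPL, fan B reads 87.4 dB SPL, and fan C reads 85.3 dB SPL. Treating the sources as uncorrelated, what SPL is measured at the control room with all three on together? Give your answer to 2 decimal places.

Add the sources as powers (linear), then convert back to dB:
L_total = 10·log₁₀(10^(85.7/10) + 10^(87.4/10) + 10^(85.3/10)) = 10·log₁₀(1260000000) = 91.00 dB SPL.

91.00 dB SPL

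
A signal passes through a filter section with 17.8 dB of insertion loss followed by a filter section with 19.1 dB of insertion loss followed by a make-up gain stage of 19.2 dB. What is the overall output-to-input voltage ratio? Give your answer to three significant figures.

0.130

Net gain = (−17.8) + (−19.1) + 19.2 = -17.7 dB.
Voltage ratio = 10^(-17.7/20) = 0.130.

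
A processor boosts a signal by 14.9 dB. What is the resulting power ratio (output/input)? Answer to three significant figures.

Power ratio = 10^(dB/10).
10^(14.9/10) = 10^(1.490) = 30.9.

30.9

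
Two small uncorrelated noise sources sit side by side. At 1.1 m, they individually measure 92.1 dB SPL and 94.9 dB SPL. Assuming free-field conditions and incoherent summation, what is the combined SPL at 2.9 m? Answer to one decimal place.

Combined at 1.1 m: 10·log₁₀(10^(92.1/10)+10^(94.9/10)) = 96.73 dB SPL.
Then apply −20·log₁₀(2.9/1.1) = -8.42 dB → 88.3 dB SPL.

88.3 dB SPL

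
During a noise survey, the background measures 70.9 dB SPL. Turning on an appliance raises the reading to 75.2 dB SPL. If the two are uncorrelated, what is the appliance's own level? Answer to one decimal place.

73.2 dB SPL

Background correction is a power subtraction:
L_src = 10·log₁₀(10^(75.2/10) − 10^(70.9/10)) = 10·log₁₀(20810000) = 73.2 dB SPL.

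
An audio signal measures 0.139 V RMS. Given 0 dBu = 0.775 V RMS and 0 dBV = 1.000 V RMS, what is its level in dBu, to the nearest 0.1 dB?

-14.9 dBu

dBu = 20·log₁₀(V / 0.775 V).
20·log₁₀(0.139/0.775) = -14.9 dBu.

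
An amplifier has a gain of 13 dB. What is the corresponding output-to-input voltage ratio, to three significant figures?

Voltage ratio = 10^(dB/20).
10^(13/20) = 10^(0.6500) = 4.47.

4.47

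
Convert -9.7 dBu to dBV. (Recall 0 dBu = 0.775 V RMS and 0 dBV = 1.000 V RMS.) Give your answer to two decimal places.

The offset between the scales is 20·log₁₀(0.775/1.000) = −2.214 dB.
So dBV = -9.7 − 2.214 = -11.91 dBV.

-11.91 dBV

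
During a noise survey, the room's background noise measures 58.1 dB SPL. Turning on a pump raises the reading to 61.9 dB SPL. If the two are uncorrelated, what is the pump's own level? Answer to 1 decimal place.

59.6 dB SPL

Background correction is a power subtraction:
L_src = 10·log₁₀(10^(61.9/10) − 10^(58.1/10)) = 10·log₁₀(903200) = 59.6 dB SPL.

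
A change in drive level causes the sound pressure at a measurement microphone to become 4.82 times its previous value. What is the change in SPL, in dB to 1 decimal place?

SPL change from a pressure ratio uses the 20·log₁₀ form:
20·log₁₀(4.82) = 13.7 dB.

13.7 dB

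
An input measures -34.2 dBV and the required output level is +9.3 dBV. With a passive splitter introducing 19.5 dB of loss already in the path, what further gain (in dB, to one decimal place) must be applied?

63.0 dB

The required make-up gain is the shortfall in the dB sum.
G = +9.3 − (-34.2) + 19.5 = 63.0 dB.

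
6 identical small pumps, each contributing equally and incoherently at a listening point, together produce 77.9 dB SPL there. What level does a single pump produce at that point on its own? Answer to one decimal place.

6 equal incoherent sources add 10·log₁₀(6) = 7.78 dB over one source.
L_one = 77.9 − 7.78 = 70.1 dB SPL.

70.1 dB SPL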